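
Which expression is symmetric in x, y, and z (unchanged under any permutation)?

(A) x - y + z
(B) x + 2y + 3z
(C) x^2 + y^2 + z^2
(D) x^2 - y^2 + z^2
C

A symmetric expression is unchanged when the variables are permuted; here the transformation to test is the swap (x, y) -> (y, x).
A symmetric expression must survive every permutation; the single swap x <-> y already eliminates the distractors, and the keyed expression is also unchanged by x <-> z and y <-> z (each variable enters it in exactly the same way).
Substitute the transformed coordinates into each option and compare with the original:
(A) x - y + z  ->  (y) - (x) + z = -x + y + z   [differs from x - y + z: not invariant]
(B) x + 2y + 3z  ->  (y) + 2(x) + 3z = 2x + y + 3z   [differs from x + 2y + 3z: not invariant]
(C) x^2 + y^2 + z^2  ->  (y)^2 + (x)^2 + z^2 = x^2 + y^2 + z^2   [equals x^2 + y^2 + z^2: invariant]
(D) x^2 - y^2 + z^2  ->  (y)^2 - (x)^2 + z^2 = -x^2 + y^2 + z^2   [differs from x^2 - y^2 + z^2: not invariant]

Only option (C), x^2 + y^2 + z^2, is unchanged by the transformation.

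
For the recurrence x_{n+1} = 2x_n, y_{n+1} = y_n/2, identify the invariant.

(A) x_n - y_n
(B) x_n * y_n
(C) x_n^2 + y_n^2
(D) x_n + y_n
B

For the recurrence x_{n+1} = 2x_n, y_{n+1} = y_n/2:

x_{n+1} * y_{n+1} = (2x_n) * (y_n/2) = x_n * y_n
The product is conserved.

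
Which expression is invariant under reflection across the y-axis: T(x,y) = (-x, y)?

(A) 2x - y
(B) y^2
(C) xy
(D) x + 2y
B

The map is reflection across the y-axis: T(x,y) = (-x, y).
Substitute the transformed coordinates into each option and compare with the original:
(A) 2x - y  ->  2(-x) - (y) = -2x - y   [differs from 2x - y: not invariant]
(B) y^2  ->  (y)^2 = y^2   [equals y^2: invariant]
(C) xy  ->  (-x)(y) = -xy   [differs from xy: not invariant]
(D) x + 2y  ->  (-x) + 2(y) = -x + 2y   [differs from x + 2y: not invariant]

Only option (B), y^2, is unchanged by the transformation.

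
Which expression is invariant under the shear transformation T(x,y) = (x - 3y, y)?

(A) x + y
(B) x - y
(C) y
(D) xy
C

Under the shear T(x,y) = (x - 3y, y):
Substitute the transformed coordinates into each option and compare with the original:
(A) x + y  ->  (x - 3y) + (y) = x - 2y   [differs from x + y: not invariant]
(B) x - y  ->  (x - 3y) - (y) = x - 4y   [differs from x - y: not invariant]
(C) y  ->  (y) = y   [equals y: invariant]
(D) xy  ->  (x - 3y)(y) = xy - 3y^2   [differs from xy: not invariant]

Only option (C), y, is unchanged by the transformation.
A horizontal shear moves points parallel to the x-axis, so the y-coordinate (and any function of y alone) is unchanged.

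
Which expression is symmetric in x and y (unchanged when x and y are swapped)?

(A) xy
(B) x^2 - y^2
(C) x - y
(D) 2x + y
A

A symmetric expression is unchanged when the variables are permuted; here the transformation to test is the swap (x, y) -> (y, x).
Substitute the transformed coordinates into each option and compare with the original:
(A) xy  ->  (y)(x) = xy   [equals xy: invariant]
(B) x^2 - y^2  ->  (y)^2 - (x)^2 = -x^2 + y^2   [differs from x^2 - y^2: not invariant]
(C) x - y  ->  (y) - (x) = -x + y   [differs from x - y: not invariant]
(D) 2x + y  ->  2(y) + (x) = x + 2y   [differs from 2x + y: not invariant]

Only option (A), xy, is unchanged by the transformation.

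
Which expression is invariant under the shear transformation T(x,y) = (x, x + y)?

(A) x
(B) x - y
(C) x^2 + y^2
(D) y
A

Under the shear T(x,y) = (x, x + y):
Substitute the transformed coordinates into each option and compare with the original:
(A) x  ->  (x) = x   [equals x: invariant]
(B) x - y  ->  (x) - (x + y) = -y   [differs from x - y: not invariant]
(C) x^2 + y^2  ->  (x)^2 + (x + y)^2 = 2x^2 + 2xy + y^2   [differs from x^2 + y^2: not invariant]
(D) y  ->  (x + y) = x + y   [differs from y: not invariant]

Only option (A), x, is unchanged by the transformation.
A vertical shear moves points parallel to the y-axis, so the x-coordinate (and any function of x alone) is unchanged.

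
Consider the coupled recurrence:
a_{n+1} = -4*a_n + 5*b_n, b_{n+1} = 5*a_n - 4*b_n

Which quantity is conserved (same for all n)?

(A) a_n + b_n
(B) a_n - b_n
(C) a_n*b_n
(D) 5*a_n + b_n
A

Replace a_n by a_{n+1} = -4*a_n + 5*b_n and b_n by b_{n+1} = 5*a_n - 4*b_n in each option and simplify:
(A) a_n + b_n  ->  (-4*a_n + 5*b_n) + (5*a_n - 4*b_n) = a_n + b_n   [conserved]
(B) a_n - b_n  ->  (-4*a_n + 5*b_n) - (5*a_n - 4*b_n) = -9*a_n + 9*b_n   [not conserved]
(C) a_n*b_n  ->  (-4*a_n + 5*b_n)*(5*a_n - 4*b_n) = -20*a_n^2 + 41*a_n*b_n - 20*b_n^2   [not conserved]
(D) 5*a_n + b_n  ->  5*(-4*a_n + 5*b_n) + (5*a_n - 4*b_n) = -15*a_n + 21*b_n   [not conserved]

Only (A) a_n + b_n returns to itself after one step, so it is the conserved quantity.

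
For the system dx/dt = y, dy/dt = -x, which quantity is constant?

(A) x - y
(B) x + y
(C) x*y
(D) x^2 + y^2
D

A first integral I satisfies dI/dt = 0 along every solution. Differentiate each option and use the equation of motion:
(A) d/dt[x - y] = y - (-x) = x + y, not identically 0
(B) d/dt[x + y] = y + (-x) = y - x, not identically 0
(C) d/dt[x*y] = (dx/dt)y + x(dy/dt) = y^2 - x^2, not identically 0
(D) d/dt[x^2 + y^2] = 2x*dx/dt + 2y*dy/dt = 2x*y + 2y*(-x) = 0

Only (D) has zero time-derivative. So x^2 + y^2 (the squared radius; trajectories are circles) is the conserved quantity.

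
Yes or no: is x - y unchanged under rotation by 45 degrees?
No

Applying rotation by 45 degrees: x' = x*cos(45 degrees) - y*sin(45 degrees) = sqrt(2)x/2 - sqrt(2)y/2, y' = x*sin(45 degrees) + y*cos(45 degrees) = sqrt(2)x/2 + sqrt(2)y/2

Substituting into x - y:
(sqrt(2)x/2 - sqrt(2)y/2) - (sqrt(2)x/2 + sqrt(2)y/2)
= -sqrt(2)y

This differs from the original expression x - y, so it is NOT invariant.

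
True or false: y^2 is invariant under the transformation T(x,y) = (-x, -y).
True

Substitute T(x,y) = (-x, -y) into the expression and compare with the original.

Original: y^2
After applying T: (-y)^2 = y^2

This is identical to the original y^2, so the expression is invariant.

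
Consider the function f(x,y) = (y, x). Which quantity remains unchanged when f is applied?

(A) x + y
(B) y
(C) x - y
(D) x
A

For f(x,y) = (y, x):
After applying f: x' = y, y' = x. So x' + y' = y + x = x + y.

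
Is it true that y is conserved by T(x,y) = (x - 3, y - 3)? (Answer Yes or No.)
No

Substitute T(x,y) = (x - 3, y - 3) into the expression and compare with the original.

Original: y
After applying T: (y - 3) = y - 3

This differs from the original y (difference: -3), so the expression is NOT invariant.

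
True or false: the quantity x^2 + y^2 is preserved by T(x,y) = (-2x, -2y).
False

Substitute T(x,y) = (-2x, -2y) into the expression and compare with the original.

Original: x^2 + y^2
After applying T: (-2x)^2 + (-2y)^2 = 4x^2 + 4y^2

This differs from the original x^2 + y^2 (difference: 3x^2 + 3y^2), so the expression is NOT invariant.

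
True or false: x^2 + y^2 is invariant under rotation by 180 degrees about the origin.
True

Applying rotation by 180 degrees: x' = x*cos(180 degrees) - y*sin(180 degrees) = -x, y' = x*sin(180 degrees) + y*cos(180 degrees) = -y

Substituting into x^2 + y^2:
(-x)^2 + (-y)^2
= x^2 + y^2

This equals the original expression x^2 + y^2, so it IS invariant.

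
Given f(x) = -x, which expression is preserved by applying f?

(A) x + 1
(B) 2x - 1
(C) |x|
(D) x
C

For f(x) = -x:
Applying f replaces x by -x. Since |-x| = |x|, the absolute value is unchanged by f, whereas x -> -x, 2x - 1 -> -2x - 1 and x + 1 -> -x + 1 all change.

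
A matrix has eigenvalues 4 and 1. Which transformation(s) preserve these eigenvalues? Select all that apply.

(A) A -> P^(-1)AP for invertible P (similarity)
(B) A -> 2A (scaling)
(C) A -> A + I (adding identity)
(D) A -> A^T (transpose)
A and D

Eigenvalues are preserved by:
1. Similarity transformations: A -> P^(-1)AP (same characteristic polynomial)
2. Transpose: A^T has the same eigenvalues as A

Eigenvalues are NOT preserved by:
- Adding identity: eigenvalues become 4+1, 1+1
- Scaling: eigenvalues become 8, 2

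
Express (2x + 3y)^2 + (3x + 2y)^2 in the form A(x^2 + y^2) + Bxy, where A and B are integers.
13(x^2 + y^2) + 24xy

Expanding: (2x + 3y)^2 = 4x^2 + 12xy + 9y^2
(3x + 2y)^2 = 9x^2 + 12xy + 4y^2
Sum = (4+9)(x^2+y^2) + 24xy = 13(x^2 + y^2) + 24xy
This is symmetric in x and y.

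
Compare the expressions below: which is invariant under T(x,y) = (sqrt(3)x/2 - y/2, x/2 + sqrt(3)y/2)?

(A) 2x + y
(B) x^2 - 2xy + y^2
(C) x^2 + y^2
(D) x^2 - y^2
C

An expression E(x,y) is invariant under T if E(T(x,y)) = E(x,y). Here T(x,y) = (sqrt(3)x/2 - y/2, x/2 + sqrt(3)y/2).
Substitute the transformed coordinates into each option and compare with the original:
(A) 2x + y  ->  2(sqrt(3)x/2 - y/2) + (x/2 + sqrt(3)y/2) = x/2 + sqrt(3)x - y + sqrt(3)y/2   [differs from 2x + y: not invariant]
(B) x^2 - 2xy + y^2  ->  (sqrt(3)x/2 - y/2)^2 - 2(sqrt(3)x/2 - y/2)(x/2 + sqrt(3)y/2) + (x/2 + sqrt(3)y/2)^2 = -sqrt(3)x^2/2 + x^2 - xy + sqrt(3)y^2/2 + y^2   [differs from x^2 - 2xy + y^2: not invariant]
(C) x^2 + y^2  ->  (sqrt(3)x/2 - y/2)^2 + (x/2 + sqrt(3)y/2)^2 = x^2 + y^2   [equals x^2 + y^2: invariant]
(D) x^2 - y^2  ->  (sqrt(3)x/2 - y/2)^2 - (x/2 + sqrt(3)y/2)^2 = x^2/2 - sqrt(3)xy - y^2/2   [differs from x^2 - y^2: not invariant]

Only option (C), x^2 + y^2, is unchanged by the transformation.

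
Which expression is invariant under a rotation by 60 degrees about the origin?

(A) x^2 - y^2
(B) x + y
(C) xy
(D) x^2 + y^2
D

A rotation by 60 degrees sends (x, y) to (x/2 - sqrt(3)y/2, sqrt(3)x/2 + y/2).
Substitute the transformed coordinates into each option and compare with the original:
(A) x^2 - y^2  ->  (x/2 - sqrt(3)y/2)^2 - (sqrt(3)x/2 + y/2)^2 = -x^2/2 - sqrt(3)xy + y^2/2   [differs from x^2 - y^2: not invariant]
(B) x + y  ->  (x/2 - sqrt(3)y/2) + (sqrt(3)x/2 + y/2) = x/2 + sqrt(3)x/2 - sqrt(3)y/2 + y/2   [differs from x + y: not invariant]
(C) xy  ->  (x/2 - sqrt(3)y/2)(sqrt(3)x/2 + y/2) = sqrt(3)x^2/4 - xy/2 - sqrt(3)y^2/4   [differs from xy: not invariant]
(D) x^2 + y^2  ->  (x/2 - sqrt(3)y/2)^2 + (sqrt(3)x/2 + y/2)^2 = x^2 + y^2   [equals x^2 + y^2: invariant]

Only option (D), x^2 + y^2, is unchanged by the transformation.
Geometrically, x^2 + y^2 is the squared distance from the origin, which every rotation about the origin preserves.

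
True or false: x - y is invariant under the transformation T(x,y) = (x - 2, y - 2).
True

Substitute T(x,y) = (x - 2, y - 2) into the expression and compare with the original.

Original: x - y
After applying T: (x - 2) - (y - 2) = x - y

This is identical to the original x - y, so the expression is invariant.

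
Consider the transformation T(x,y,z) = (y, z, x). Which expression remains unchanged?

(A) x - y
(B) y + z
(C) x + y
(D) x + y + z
D

Apply T(x,y,z) = (y, z, x) to each option, i.e. replace (x, y, z) by the transformed coordinates.
Substitute the transformed coordinates into each option and compare with the original:
(A) x - y  ->  (y) - (z) = y - z   [differs from x - y: not invariant]
(B) y + z  ->  (z) + (x) = x + z   [differs from y + z: not invariant]
(C) x + y  ->  (y) + (z) = y + z   [differs from x + y: not invariant]
(D) x + y + z  ->  (y) + (z) + (x) = x + y + z   [equals x + y + z: invariant]

Only option (D), x + y + z, is unchanged by the transformation.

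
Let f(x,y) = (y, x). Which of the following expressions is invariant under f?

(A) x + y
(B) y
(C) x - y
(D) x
A

For f(x,y) = (y, x):
After applying f: x' = y, y' = x. So x' + y' = y + x = x + y.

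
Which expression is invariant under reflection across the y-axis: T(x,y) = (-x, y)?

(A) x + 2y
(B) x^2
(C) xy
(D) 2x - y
B

The map is reflection across the y-axis: T(x,y) = (-x, y).
Substitute the transformed coordinates into each option and compare with the original:
(A) x + 2y  ->  (-x) + 2(y) = -x + 2y   [differs from x + 2y: not invariant]
(B) x^2  ->  (-x)^2 = x^2   [equals x^2: invariant]
(C) xy  ->  (-x)(y) = -xy   [differs from xy: not invariant]
(D) 2x - y  ->  2(-x) - (y) = -2x - y   [differs from 2x - y: not invariant]

Only option (B), x^2, is unchanged by the transformation.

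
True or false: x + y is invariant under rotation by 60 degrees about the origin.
False

Applying rotation by 60 degrees: x' = x*cos(60 degrees) - y*sin(60 degrees) = x/2 - sqrt(3)y/2, y' = x*sin(60 degrees) + y*cos(60 degrees) = sqrt(3)x/2 + y/2

Substituting into x + y:
(x/2 - sqrt(3)y/2) + (sqrt(3)x/2 + y/2)
= x/2 + sqrt(3)x/2 - sqrt(3)y/2 + y/2

This differs from the original expression x + y, so it is NOT invariant.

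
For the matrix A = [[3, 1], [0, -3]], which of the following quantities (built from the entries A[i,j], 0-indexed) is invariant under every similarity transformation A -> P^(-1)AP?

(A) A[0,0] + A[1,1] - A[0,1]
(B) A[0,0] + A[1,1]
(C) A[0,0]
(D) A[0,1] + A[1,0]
B

A[0,0] + A[1,1] is the trace of A. By the cyclic property of the trace, tr(P^(-1)AP) = tr(APP^(-1)) = tr(A), so it is the same for every matrix similar to A.

The other combinations are not similarity invariants. For example, take P = [[2, 1], [1, 1]] (det P = 1), so P^(-1) = [[1, -1], [-1, 2]] and
B = P^(-1)AP = [[10, 7], [-13, -10]].
Evaluating each option on A and on B:
(A) A[0,0] + A[1,1] - A[0,1]: -1 for A, -7 for B -> changes
(B) A[0,0] + A[1,1]: 0 for A, 0 for B -> unchanged
(C) A[0,0]: 3 for A, 10 for B -> changes
(D) A[0,1] + A[1,0]: 1 for A, -6 for B -> changes

Only (B) A[0,0] + A[1,1] = 0 survives (and it does so for every P, not just this one), so it is the invariant.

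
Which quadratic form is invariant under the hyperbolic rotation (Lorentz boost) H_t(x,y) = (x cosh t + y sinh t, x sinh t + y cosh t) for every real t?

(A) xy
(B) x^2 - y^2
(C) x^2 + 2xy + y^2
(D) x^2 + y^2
B

Write x' = x cosh t + y sinh t, y' = x sinh t + y cosh t and substitute into each option:
(A) xy: (x cosh t + y sinh t)(x sinh t + y cosh t) = xy(cosh^2 t + sinh^2 t) + (x^2 + y^2) sinh t cosh t = xy cosh 2t + (x^2 + y^2)(sinh 2t)/2   [not invariant for t != 0]
(B) x^2 - y^2: (x cosh t + y sinh t)^2 - (x sinh t + y cosh t)^2 = x^2(cosh^2 t - sinh^2 t) + 2xy(cosh t sinh t - sinh t cosh t) + y^2(sinh^2 t - cosh^2 t) = x^2 - y^2   [invariant, using cosh^2 t - sinh^2 t = 1]
(C) x^2 + 2xy + y^2: (x' + y')^2 with x' + y' = (x + y)(cosh t + sinh t) = (x + y)e^t, so it becomes (x + y)^2 e^(2t)   [not invariant for t != 0]
(D) x^2 + y^2: (x cosh t + y sinh t)^2 + (x sinh t + y cosh t)^2 = (x^2 + y^2)(cosh^2 t + sinh^2 t) + 4xy sinh t cosh t = (x^2 + y^2) cosh 2t + 2xy sinh 2t   [not invariant for t != 0]

Only (B) x^2 - y^2 is unchanged; it is the Minkowski form preserved by Lorentz boosts, just as x^2 + y^2 is preserved by ordinary rotations.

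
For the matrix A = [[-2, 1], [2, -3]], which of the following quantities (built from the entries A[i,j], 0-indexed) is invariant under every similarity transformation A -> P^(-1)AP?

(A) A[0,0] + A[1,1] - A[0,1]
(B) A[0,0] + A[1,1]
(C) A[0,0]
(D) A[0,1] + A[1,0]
B

A[0,0] + A[1,1] is the trace of A. By the cyclic property of the trace, tr(P^(-1)AP) = tr(APP^(-1)) = tr(A), so it is the same for every matrix similar to A.

The other combinations are not similarity invariants. For example, take P = [[1, 1], [0, 1]] (det P = 1), so P^(-1) = [[1, -1], [0, 1]] and
B = P^(-1)AP = [[-4, 0], [2, -1]].
Evaluating each option on A and on B:
(A) A[0,0] + A[1,1] - A[0,1]: -6 for A, -5 for B -> changes
(B) A[0,0] + A[1,1]: -5 for A, -5 for B -> unchanged
(C) A[0,0]: -2 for A, -4 for B -> changes
(D) A[0,1] + A[1,0]: 3 for A, 2 for B -> changes

Only (B) A[0,0] + A[1,1] = -5 survives (and it does so for every P, not just this one), so it is the invariant.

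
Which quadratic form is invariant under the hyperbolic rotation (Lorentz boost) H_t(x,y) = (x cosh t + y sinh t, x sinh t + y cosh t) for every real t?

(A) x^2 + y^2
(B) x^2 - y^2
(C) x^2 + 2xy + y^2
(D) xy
B

Write x' = x cosh t + y sinh t, y' = x sinh t + y cosh t and substitute into each option:
(A) x^2 + y^2: (x cosh t + y sinh t)^2 + (x sinh t + y cosh t)^2 = (x^2 + y^2)(cosh^2 t + sinh^2 t) + 4xy sinh t cosh t = (x^2 + y^2) cosh 2t + 2xy sinh 2t   [not invariant for t != 0]
(B) x^2 - y^2: (x cosh t + y sinh t)^2 - (x sinh t + y cosh t)^2 = x^2(cosh^2 t - sinh^2 t) + 2xy(cosh t sinh t - sinh t cosh t) + y^2(sinh^2 t - cosh^2 t) = x^2 - y^2   [invariant, using cosh^2 t - sinh^2 t = 1]
(C) x^2 + 2xy + y^2: (x' + y')^2 with x' + y' = (x + y)(cosh t + sinh t) = (x + y)e^t, so it becomes (x + y)^2 e^(2t)   [not invariant for t != 0]
(D) xy: (x cosh t + y sinh t)(x sinh t + y cosh t) = xy(cosh^2 t + sinh^2 t) + (x^2 + y^2) sinh t cosh t = xy cosh 2t + (x^2 + y^2)(sinh 2t)/2   [not invariant for t != 0]

Only (B) x^2 - y^2 is unchanged; it is the Minkowski form preserved by Lorentz boosts, just as x^2 + y^2 is preserved by ordinary rotations.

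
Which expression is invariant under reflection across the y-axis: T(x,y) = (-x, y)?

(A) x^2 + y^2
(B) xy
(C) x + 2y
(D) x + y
A

The map is reflection across the y-axis: T(x,y) = (-x, y).
Substitute the transformed coordinates into each option and compare with the original:
(A) x^2 + y^2  ->  (-x)^2 + (y)^2 = x^2 + y^2   [equals x^2 + y^2: invariant]
(B) xy  ->  (-x)(y) = -xy   [differs from xy: not invariant]
(C) x + 2y  ->  (-x) + 2(y) = -x + 2y   [differs from x + 2y: not invariant]
(D) x + y  ->  (-x) + (y) = -x + y   [differs from x + y: not invariant]

Only option (A), x^2 + y^2, is unchanged by the transformation.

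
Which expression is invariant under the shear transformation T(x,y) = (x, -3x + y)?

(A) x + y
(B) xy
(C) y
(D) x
D

Under the shear T(x,y) = (x, -3x + y):
Substitute the transformed coordinates into each option and compare with the original:
(A) x + y  ->  (x) + (-3x + y) = -2x + y   [differs from x + y: not invariant]
(B) xy  ->  (x)(-3x + y) = -3x^2 + xy   [differs from xy: not invariant]
(C) y  ->  (-3x + y) = -3x + y   [differs from y: not invariant]
(D) x  ->  (x) = x   [equals x: invariant]

Only option (D), x, is unchanged by the transformation.
A vertical shear moves points parallel to the y-axis, so the x-coordinate (and any function of x alone) is unchanged.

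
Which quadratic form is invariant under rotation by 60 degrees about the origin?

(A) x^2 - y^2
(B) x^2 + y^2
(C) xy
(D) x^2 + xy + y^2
B

Rotation by 60 degrees sends (x, y) to (x/2 - sqrt(3)y/2, sqrt(3)x/2 + y/2).
Substitute the transformed coordinates into each option and compare with the original:
(A) x^2 - y^2  ->  (x/2 - sqrt(3)y/2)^2 - (sqrt(3)x/2 + y/2)^2 = -x^2/2 - sqrt(3)xy + y^2/2   [differs from x^2 - y^2: not invariant]
(B) x^2 + y^2  ->  (x/2 - sqrt(3)y/2)^2 + (sqrt(3)x/2 + y/2)^2 = x^2 + y^2   [equals x^2 + y^2: invariant]
(C) xy  ->  (x/2 - sqrt(3)y/2)(sqrt(3)x/2 + y/2) = sqrt(3)x^2/4 - xy/2 - sqrt(3)y^2/4   [differs from xy: not invariant]
(D) x^2 + xy + y^2  ->  (x/2 - sqrt(3)y/2)^2 + (x/2 - sqrt(3)y/2)(sqrt(3)x/2 + y/2) + (sqrt(3)x/2 + y/2)^2 = sqrt(3)x^2/4 + x^2 - xy/2 - sqrt(3)y^2/4 + y^2   [differs from x^2 + xy + y^2: not invariant]

Only option (B), x^2 + y^2, is unchanged by the transformation.
x^2 + y^2 is the squared distance from the origin, which rotations preserve.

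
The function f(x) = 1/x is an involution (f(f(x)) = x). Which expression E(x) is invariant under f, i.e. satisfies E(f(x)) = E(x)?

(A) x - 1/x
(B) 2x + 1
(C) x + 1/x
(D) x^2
C

Replace x by f(x) = 1/x in each option and simplify. As a quick numerical cross-check, also compare E(3) with E(f(3)) = E(1/3).

(A) x - 1/x  ->  (1/x) - 1/(1/x) = -x + 1/x; check: E(3) = 8/3 but E(1/3) = -8/3.   [not invariant]
(B) 2x + 1  ->  2(1/x) + 1 = (x + 2)/x; check: E(3) = 7 but E(1/3) = 5/3.   [not invariant]
(C) x + 1/x  ->  (1/x) + 1/(1/x), which simplifies back to x + 1/x; check: E(3) = 10/3, E(1/3) = 10/3.   [invariant]
(D) x^2  ->  (1/x)^2 = x^(-2); check: E(3) = 9 but E(1/3) = 1/9.   [not invariant]

Only (C) is unchanged. E is symmetric under swapping x with f(x) = 1/x, which is exactly what an involution does.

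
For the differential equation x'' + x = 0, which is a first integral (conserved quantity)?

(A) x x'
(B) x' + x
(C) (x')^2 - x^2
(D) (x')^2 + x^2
D

A first integral I satisfies dI/dt = 0 along every solution. Differentiate each option and use the equation of motion:
(A) d/dt[x x'] = (x')^2 + x x'' = (x')^2 - x^2, not identically 0
(B) d/dt[x' + x] = x'' + x' = -x + x', not identically 0
(C) d/dt[(x')^2 - x^2] = 2x'x'' - 2x x' = -4x x', not identically 0
(D) d/dt[(x')^2 + x^2] = 2x'x'' + 2x x' = 2x'(-x) + 2x x' = 0

Only (D) has zero time-derivative. So the energy-like quantity (x')^2 + x^2 is the first integral.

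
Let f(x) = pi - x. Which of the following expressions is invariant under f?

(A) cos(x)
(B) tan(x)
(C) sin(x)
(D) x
C

For f(x) = pi - x:
sin(pi - x) = sin(x), so sine is invariant under this transformation.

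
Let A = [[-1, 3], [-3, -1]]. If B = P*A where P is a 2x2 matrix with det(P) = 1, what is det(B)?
10

By the multiplicative property of determinants, det(B) = det(P*A) = det(P) * det(A) = det(A),
so the determinant is invariant under multiplication by any determinant-1 matrix; we just need det(A).

det(A) = (-1)(-1) - (3)(-3) = 1 - (-9) = 10

Therefore det(B) = 1 * 10 = 10.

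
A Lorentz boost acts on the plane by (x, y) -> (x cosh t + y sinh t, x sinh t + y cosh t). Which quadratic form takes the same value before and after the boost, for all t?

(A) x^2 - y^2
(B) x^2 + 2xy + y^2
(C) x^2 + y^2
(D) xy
A

Write x' = x cosh t + y sinh t, y' = x sinh t + y cosh t and substitute into each option:
(A) x^2 - y^2: (x cosh t + y sinh t)^2 - (x sinh t + y cosh t)^2 = x^2(cosh^2 t - sinh^2 t) + 2xy(cosh t sinh t - sinh t cosh t) + y^2(sinh^2 t - cosh^2 t) = x^2 - y^2   [invariant, using cosh^2 t - sinh^2 t = 1]
(B) x^2 + 2xy + y^2: (x' + y')^2 with x' + y' = (x + y)(cosh t + sinh t) = (x + y)e^t, so it becomes (x + y)^2 e^(2t)   [not invariant for t != 0]
(C) x^2 + y^2: (x cosh t + y sinh t)^2 + (x sinh t + y cosh t)^2 = (x^2 + y^2)(cosh^2 t + sinh^2 t) + 4xy sinh t cosh t = (x^2 + y^2) cosh 2t + 2xy sinh 2t   [not invariant for t != 0]
(D) xy: (x cosh t + y sinh t)(x sinh t + y cosh t) = xy(cosh^2 t + sinh^2 t) + (x^2 + y^2) sinh t cosh t = xy cosh 2t + (x^2 + y^2)(sinh 2t)/2   [not invariant for t != 0]

Only (A) x^2 - y^2 is unchanged; it is the Minkowski form preserved by Lorentz boosts, just as x^2 + y^2 is preserved by ordinary rotations.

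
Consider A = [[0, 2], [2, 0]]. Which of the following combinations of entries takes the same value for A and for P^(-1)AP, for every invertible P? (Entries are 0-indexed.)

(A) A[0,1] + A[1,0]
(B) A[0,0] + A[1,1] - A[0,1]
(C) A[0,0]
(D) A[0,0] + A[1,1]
D

A[0,0] + A[1,1] is the trace of A. By the cyclic property of the trace, tr(P^(-1)AP) = tr(APP^(-1)) = tr(A), so it is the same for every matrix similar to A.

The other combinations are not similarity invariants. For example, take P = [[1, 1], [0, 1]] (det P = 1), so P^(-1) = [[1, -1], [0, 1]] and
B = P^(-1)AP = [[-2, 0], [2, 2]].
Evaluating each option on A and on B:
(A) A[0,1] + A[1,0]: 4 for A, 2 for B -> changes
(B) A[0,0] + A[1,1] - A[0,1]: -2 for A, 0 for B -> changes
(C) A[0,0]: 0 for A, -2 for B -> changes
(D) A[0,0] + A[1,1]: 0 for A, 0 for B -> unchanged

Only (D) A[0,0] + A[1,1] = 0 survives (and it does so for every P, not just this one), so it is the invariant.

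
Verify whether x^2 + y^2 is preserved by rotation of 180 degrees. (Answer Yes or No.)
Yes

Applying rotation by 180 degrees: x' = x*cos(180 degrees) - y*sin(180 degrees) = -x, y' = x*sin(180 degrees) + y*cos(180 degrees) = -y

Substituting into x^2 + y^2:
(-x)^2 + (-y)^2
= x^2 + y^2

This equals the original expression x^2 + y^2, so it IS invariant.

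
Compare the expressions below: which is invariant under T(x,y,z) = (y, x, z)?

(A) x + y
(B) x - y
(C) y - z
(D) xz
A

Apply T(x,y,z) = (y, x, z) to each option, i.e. replace (x, y, z) by the transformed coordinates.
Substitute the transformed coordinates into each option and compare with the original:
(A) x + y  ->  (y) + (x) = x + y   [equals x + y: invariant]
(B) x - y  ->  (y) - (x) = -x + y   [differs from x - y: not invariant]
(C) y - z  ->  (x) - (z) = x - z   [differs from y - z: not invariant]
(D) xz  ->  (y)(z) = yz   [differs from xz: not invariant]

Only option (A), x + y, is unchanged by the transformation.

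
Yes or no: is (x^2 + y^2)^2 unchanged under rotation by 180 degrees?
Yes

Applying rotation by 180 degrees: x' = x*cos(180 degrees) - y*sin(180 degrees) = -x, y' = x*sin(180 degrees) + y*cos(180 degrees) = -y

Substituting into (x^2 + y^2)^2:
((-x)^2 + (-y)^2)^2
= x^4 + 2x^2y^2 + y^4 = (x^2 + y^2)^2

This equals the original expression (x^2 + y^2)^2, so it IS invariant.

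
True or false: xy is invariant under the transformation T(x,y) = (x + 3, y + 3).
False

Substitute T(x,y) = (x + 3, y + 3) into the expression and compare with the original.

Original: xy
After applying T: (x + 3)(y + 3) = xy + 3x + 3y + 9

This differs from the original xy (difference: 3x + 3y + 9), so the expression is NOT invariant.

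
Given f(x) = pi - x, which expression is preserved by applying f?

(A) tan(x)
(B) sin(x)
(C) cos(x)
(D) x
B

For f(x) = pi - x:
sin(pi - x) = sin(x), so sine is invariant under this transformation.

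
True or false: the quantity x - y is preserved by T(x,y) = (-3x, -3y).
False

Substitute T(x,y) = (-3x, -3y) into the expression and compare with the original.

Original: x - y
After applying T: (-3x) - (-3y) = -3x + 3y

This differs from the original x - y (difference: -4x + 4y), so the expression is NOT invariant.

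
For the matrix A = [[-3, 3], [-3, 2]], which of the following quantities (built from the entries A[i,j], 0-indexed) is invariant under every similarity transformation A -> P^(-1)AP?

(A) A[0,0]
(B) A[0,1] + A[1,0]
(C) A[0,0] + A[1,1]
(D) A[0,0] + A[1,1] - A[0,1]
C

A[0,0] + A[1,1] is the trace of A. By the cyclic property of the trace, tr(P^(-1)AP) = tr(APP^(-1)) = tr(A), so it is the same for every matrix similar to A.

The other combinations are not similarity invariants. For example, take P = [[1, 1], [0, 1]] (det P = 1), so P^(-1) = [[1, -1], [0, 1]] and
B = P^(-1)AP = [[0, 1], [-3, -1]].
Evaluating each option on A and on B:
(A) A[0,0]: -3 for A, 0 for B -> changes
(B) A[0,1] + A[1,0]: 0 for A, -2 for B -> changes
(C) A[0,0] + A[1,1]: -1 for A, -1 for B -> unchanged
(D) A[0,0] + A[1,1] - A[0,1]: -4 for A, -2 for B -> changes

Only (C) A[0,0] + A[1,1] = -1 survives (and it does so for every P, not just this one), so it is the invariant.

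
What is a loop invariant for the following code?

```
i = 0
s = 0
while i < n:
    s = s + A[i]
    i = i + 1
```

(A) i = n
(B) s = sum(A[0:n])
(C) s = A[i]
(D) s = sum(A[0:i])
D

A loop invariant must hold before the first iteration and be re-established by every execution of the body.

(D) s = sum(A[0:i]): Initially i = 0 and s = 0 = sum of the empty slice A[0:0]. If s = sum(A[0:i]) holds at the top of an iteration, the body sets s to sum(A[0:i]) + A[i] = sum(A[0:i+1]) and then i to i+1, so s = sum(A[0:i]) holds again. At exit i = n, giving s = sum(A[0:n]).

The other options fail:
(A) i = n: false initially (i = 0); it is the exit condition, not an invariant.
(B) s = sum(A[0:n]): false before the loop (s = 0, not the full sum) -- it only becomes true at exit.
(C) s = A[i]: after the first iteration s = A[0] but i = 1, so s = A[i] compares s with the wrong element (and fails in general).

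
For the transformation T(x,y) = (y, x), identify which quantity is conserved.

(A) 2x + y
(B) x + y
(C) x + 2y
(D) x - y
B

An expression E(x,y) is invariant under T if E(T(x,y)) = E(x,y). Here T(x,y) = (y, x).
Substitute the transformed coordinates into each option and compare with the original:
(A) 2x + y  ->  2(y) + (x) = x + 2y   [differs from 2x + y: not invariant]
(B) x + y  ->  (y) + (x) = x + y   [equals x + y: invariant]
(C) x + 2y  ->  (y) + 2(x) = 2x + y   [differs from x + 2y: not invariant]
(D) x - y  ->  (y) - (x) = -x + y   [differs from x - y: not invariant]

Only option (B), x + y, is unchanged by the transformation.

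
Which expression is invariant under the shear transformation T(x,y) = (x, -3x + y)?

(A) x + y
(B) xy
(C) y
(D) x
D

Under the shear T(x,y) = (x, -3x + y):
Substitute the transformed coordinates into each option and compare with the original:
(A) x + y  ->  (x) + (-3x + y) = -2x + y   [differs from x + y: not invariant]
(B) xy  ->  (x)(-3x + y) = -3x^2 + xy   [differs from xy: not invariant]
(C) y  ->  (-3x + y) = -3x + y   [differs from y: not invariant]
(D) x  ->  (x) = x   [equals x: invariant]

Only option (D), x, is unchanged by the transformation.
A vertical shear moves points parallel to the y-axis, so the x-coordinate (and any function of x alone) is unchanged.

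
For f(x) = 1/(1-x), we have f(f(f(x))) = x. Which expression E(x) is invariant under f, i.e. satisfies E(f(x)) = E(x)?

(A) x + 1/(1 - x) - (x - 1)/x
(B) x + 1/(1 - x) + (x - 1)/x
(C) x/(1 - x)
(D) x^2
B

Replace x by f(x) = 1/(1 - x) in each option and simplify. As a quick numerical cross-check, also compare E(3) with E(f(3)) = E(-1/2).

(A) x + 1/(1 - x) - (x - 1)/x  ->  (1/(1 - x)) + 1/(1 - (1/(1 - x))) - ((1/(1 - x)) - 1)/(1/(1 - x)) = (x^2(1 - x) - x + (x - 1)^2)/(x(x - 1)); check: E(3) = 11/6 but E(-1/2) = -17/6.   [not invariant]
(B) x + 1/(1 - x) + (x - 1)/x  ->  (1/(1 - x)) + 1/(1 - (1/(1 - x))) + ((1/(1 - x)) - 1)/(1/(1 - x)), which simplifies back to x + 1/(1 - x) + (x - 1)/x; check: E(3) = 19/6, E(-1/2) = 19/6.   [invariant]
(C) x/(1 - x)  ->  (1/(1 - x))/(1 - (1/(1 - x))) = -1/x; check: E(3) = -3/2 but E(-1/2) = -1/3.   [not invariant]
(D) x^2  ->  (1/(1 - x))^2 = (x - 1)^(-2); check: E(3) = 9 but E(-1/2) = 1/4.   [not invariant]

Only (B) is unchanged. Indeed f(f(x)) = 1/(1 - 1/(1-x)) = (1-x)/(-x) = (x-1)/x, so E(x) = x + f(x) + f(f(x)) is the sum over the whole 3-cycle; applying f just permutes the three terms cyclically (x -> f(x) -> f(f(x)) -> x), leaving the sum unchanged.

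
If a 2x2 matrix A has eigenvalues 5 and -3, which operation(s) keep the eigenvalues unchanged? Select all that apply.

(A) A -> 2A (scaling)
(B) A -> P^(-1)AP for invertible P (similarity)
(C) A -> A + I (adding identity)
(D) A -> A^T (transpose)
B and D

Eigenvalues are preserved by:
1. Similarity transformations: A -> P^(-1)AP (same characteristic polynomial)
2. Transpose: A^T has the same eigenvalues as A

Eigenvalues are NOT preserved by:
- Adding identity: eigenvalues become 5+1, -3+1
- Scaling: eigenvalues become 10, -6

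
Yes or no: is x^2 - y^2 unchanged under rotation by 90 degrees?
No

Applying rotation by 90 degrees: x' = x*cos(90 degrees) - y*sin(90 degrees) = -y, y' = x*sin(90 degrees) + y*cos(90 degrees) = x

Substituting into x^2 - y^2:
(-y)^2 - (x)^2
= -x^2 + y^2

This differs from the original expression x^2 - y^2, so it is NOT invariant.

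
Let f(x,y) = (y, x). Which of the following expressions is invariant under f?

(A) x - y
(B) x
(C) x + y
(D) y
C

For f(x,y) = (y, x):
After applying f: x' = y, y' = x. So x' + y' = y + x = x + y.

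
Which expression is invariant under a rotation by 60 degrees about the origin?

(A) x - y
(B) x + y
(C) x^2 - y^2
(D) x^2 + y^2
D

A rotation by 60 degrees sends (x, y) to (x/2 - sqrt(3)y/2, sqrt(3)x/2 + y/2).
Substitute the transformed coordinates into each option and compare with the original:
(A) x - y  ->  (x/2 - sqrt(3)y/2) - (sqrt(3)x/2 + y/2) = -sqrt(3)x/2 + x/2 - sqrt(3)y/2 - y/2   [differs from x - y: not invariant]
(B) x + y  ->  (x/2 - sqrt(3)y/2) + (sqrt(3)x/2 + y/2) = x/2 + sqrt(3)x/2 - sqrt(3)y/2 + y/2   [differs from x + y: not invariant]
(C) x^2 - y^2  ->  (x/2 - sqrt(3)y/2)^2 - (sqrt(3)x/2 + y/2)^2 = -x^2/2 - sqrt(3)xy + y^2/2   [differs from x^2 - y^2: not invariant]
(D) x^2 + y^2  ->  (x/2 - sqrt(3)y/2)^2 + (sqrt(3)x/2 + y/2)^2 = x^2 + y^2   [equals x^2 + y^2: invariant]

Only option (D), x^2 + y^2, is unchanged by the transformation.
Geometrically, x^2 + y^2 is the squared distance from the origin, which every rotation about the origin preserves.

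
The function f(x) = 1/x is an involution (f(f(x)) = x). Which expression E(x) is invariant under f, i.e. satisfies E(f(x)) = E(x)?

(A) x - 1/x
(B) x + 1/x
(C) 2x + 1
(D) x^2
B

Replace x by f(x) = 1/x in each option and simplify. As a quick numerical cross-check, also compare E(5) with E(f(5)) = E(1/5).

(A) x - 1/x  ->  (1/x) - 1/(1/x) = -x + 1/x; check: E(5) = 24/5 but E(1/5) = -24/5.   [not invariant]
(B) x + 1/x  ->  (1/x) + 1/(1/x), which simplifies back to x + 1/x; check: E(5) = 26/5, E(1/5) = 26/5.   [invariant]
(C) 2x + 1  ->  2(1/x) + 1 = (x + 2)/x; check: E(5) = 11 but E(1/5) = 7/5.   [not invariant]
(D) x^2  ->  (1/x)^2 = x^(-2); check: E(5) = 25 but E(1/5) = 1/25.   [not invariant]

Only (B) is unchanged. E is symmetric under swapping x with f(x) = 1/x, which is exactly what an involution does.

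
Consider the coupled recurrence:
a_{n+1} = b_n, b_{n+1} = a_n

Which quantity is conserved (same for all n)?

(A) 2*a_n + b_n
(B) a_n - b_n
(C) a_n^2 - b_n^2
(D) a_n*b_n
D

Replace a_n by a_{n+1} = b_n and b_n by b_{n+1} = a_n in each option and simplify:
(A) 2*a_n + b_n  ->  2*(b_n) + (a_n) = a_n + 2*b_n   [not conserved]
(B) a_n - b_n  ->  (b_n) - (a_n) = -a_n + b_n   [not conserved]
(C) a_n^2 - b_n^2  ->  (b_n)^2 - (a_n)^2 = -a_n^2 + b_n^2   [not conserved]
(D) a_n*b_n  ->  (b_n)*(a_n) = a_n*b_n   [conserved]

Only (D) a_n*b_n returns to itself after one step, so it is the conserved quantity.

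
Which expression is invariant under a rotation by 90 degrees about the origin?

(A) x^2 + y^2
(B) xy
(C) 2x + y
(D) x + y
A

A rotation by 90 degrees sends (x, y) to (-y, x).
Substitute the transformed coordinates into each option and compare with the original:
(A) x^2 + y^2  ->  (-y)^2 + (x)^2 = x^2 + y^2   [equals x^2 + y^2: invariant]
(B) xy  ->  (-y)(x) = -xy   [differs from xy: not invariant]
(C) 2x + y  ->  2(-y) + (x) = x - 2y   [differs from 2x + y: not invariant]
(D) x + y  ->  (-y) + (x) = x - y   [differs from x + y: not invariant]

Only option (A), x^2 + y^2, is unchanged by the transformation.
Geometrically, x^2 + y^2 is the squared distance from the origin, which every rotation about the origin preserves.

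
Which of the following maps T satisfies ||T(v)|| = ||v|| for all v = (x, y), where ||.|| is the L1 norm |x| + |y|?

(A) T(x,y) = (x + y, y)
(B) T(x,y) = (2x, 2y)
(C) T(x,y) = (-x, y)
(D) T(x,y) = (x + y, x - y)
C

A transformation preserves a norm if ||T(v)|| = ||v|| for every v; a single vector where the norm changes rules an option out.

(A) T(x,y) = (x + y, y): v = (0, 1) has norm |0| + |1| = 1, but T(v) = (1, 1) has norm 2 -- not preserved.
(B) T(x,y) = (2x, 2y): v = (1, 0) has norm |1| + |0| = 1, but T(v) = (2, 0) has norm 2 -- not preserved.
(C) T(x,y) = (-x, y): preserves the norm -- it only permutes the coordinates and/or flips signs, which leaves |x| + |y| unchanged.
(D) T(x,y) = (x + y, x - y): v = (1, 0) has norm |1| + |0| = 1, but T(v) = (1, 1) has norm 2 -- not preserved.

Therefore the answer is (C).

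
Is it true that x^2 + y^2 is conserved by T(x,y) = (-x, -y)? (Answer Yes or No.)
Yes

Substitute T(x,y) = (-x, -y) into the expression and compare with the original.

Original: x^2 + y^2
After applying T: (-x)^2 + (-y)^2 = x^2 + y^2

This is identical to the original x^2 + y^2, so the expression is invariant.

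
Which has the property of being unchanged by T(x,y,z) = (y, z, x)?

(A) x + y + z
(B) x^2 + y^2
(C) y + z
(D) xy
A

Apply T(x,y,z) = (y, z, x) to each option, i.e. replace (x, y, z) by the transformed coordinates.
Substitute the transformed coordinates into each option and compare with the original:
(A) x + y + z  ->  (y) + (z) + (x) = x + y + z   [equals x + y + z: invariant]
(B) x^2 + y^2  ->  (y)^2 + (z)^2 = y^2 + z^2   [differs from x^2 + y^2: not invariant]
(C) y + z  ->  (z) + (x) = x + z   [differs from y + z: not invariant]
(D) xy  ->  (y)(z) = yz   [differs from xy: not invariant]

Only option (A), x + y + z, is unchanged by the transformation.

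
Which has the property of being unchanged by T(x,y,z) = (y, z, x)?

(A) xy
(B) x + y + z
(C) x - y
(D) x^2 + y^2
B

Apply T(x,y,z) = (y, z, x) to each option, i.e. replace (x, y, z) by the transformed coordinates.
Substitute the transformed coordinates into each option and compare with the original:
(A) xy  ->  (y)(z) = yz   [differs from xy: not invariant]
(B) x + y + z  ->  (y) + (z) + (x) = x + y + z   [equals x + y + z: invariant]
(C) x - y  ->  (y) - (z) = y - z   [differs from x - y: not invariant]
(D) x^2 + y^2  ->  (y)^2 + (z)^2 = y^2 + z^2   [differs from x^2 + y^2: not invariant]

Only option (B), x + y + z, is unchanged by the transformation.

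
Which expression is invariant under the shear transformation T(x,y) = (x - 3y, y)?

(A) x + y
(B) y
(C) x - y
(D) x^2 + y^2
B

Under the shear T(x,y) = (x - 3y, y):
Substitute the transformed coordinates into each option and compare with the original:
(A) x + y  ->  (x - 3y) + (y) = x - 2y   [differs from x + y: not invariant]
(B) y  ->  (y) = y   [equals y: invariant]
(C) x - y  ->  (x - 3y) - (y) = x - 4y   [differs from x - y: not invariant]
(D) x^2 + y^2  ->  (x - 3y)^2 + (y)^2 = x^2 - 6xy + 10y^2   [differs from x^2 + y^2: not invariant]

Only option (B), y, is unchanged by the transformation.
A horizontal shear moves points parallel to the x-axis, so the y-coordinate (and any function of y alone) is unchanged.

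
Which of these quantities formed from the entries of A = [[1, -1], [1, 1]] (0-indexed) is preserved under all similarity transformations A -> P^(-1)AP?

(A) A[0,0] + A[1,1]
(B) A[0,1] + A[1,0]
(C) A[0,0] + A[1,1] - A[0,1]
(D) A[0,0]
A

A[0,0] + A[1,1] is the trace of A. By the cyclic property of the trace, tr(P^(-1)AP) = tr(APP^(-1)) = tr(A), so it is the same for every matrix similar to A.

The other combinations are not similarity invariants. For example, take P = [[2, 1], [1, 1]] (det P = 1), so P^(-1) = [[1, -1], [-1, 2]] and
B = P^(-1)AP = [[-2, -2], [5, 4]].
Evaluating each option on A and on B:
(A) A[0,0] + A[1,1]: 2 for A, 2 for B -> unchanged
(B) A[0,1] + A[1,0]: 0 for A, 3 for B -> changes
(C) A[0,0] + A[1,1] - A[0,1]: 3 for A, 4 for B -> changes
(D) A[0,0]: 1 for A, -2 for B -> changes

Only (A) A[0,0] + A[1,1] = 2 survives (and it does so for every P, not just this one), so it is the invariant.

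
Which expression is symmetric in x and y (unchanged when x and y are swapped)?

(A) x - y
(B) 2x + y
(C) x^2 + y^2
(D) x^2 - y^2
C

A symmetric expression is unchanged when the variables are permuted; here the transformation to test is the swap (x, y) -> (y, x).
Substitute the transformed coordinates into each option and compare with the original:
(A) x - y  ->  (y) - (x) = -x + y   [differs from x - y: not invariant]
(B) 2x + y  ->  2(y) + (x) = x + 2y   [differs from 2x + y: not invariant]
(C) x^2 + y^2  ->  (y)^2 + (x)^2 = x^2 + y^2   [equals x^2 + y^2: invariant]
(D) x^2 - y^2  ->  (y)^2 - (x)^2 = -x^2 + y^2   [differs from x^2 - y^2: not invariant]

Only option (C), x^2 + y^2, is unchanged by the transformation.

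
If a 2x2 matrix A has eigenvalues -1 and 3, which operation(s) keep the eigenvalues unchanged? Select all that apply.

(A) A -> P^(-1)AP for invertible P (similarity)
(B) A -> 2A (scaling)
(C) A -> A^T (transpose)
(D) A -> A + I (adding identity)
A and C

Eigenvalues are preserved by:
1. Similarity transformations: A -> P^(-1)AP (same characteristic polynomial)
2. Transpose: A^T has the same eigenvalues as A

Eigenvalues are NOT preserved by:
- Adding identity: eigenvalues become -1+1, 3+1
- Scaling: eigenvalues become -2, 6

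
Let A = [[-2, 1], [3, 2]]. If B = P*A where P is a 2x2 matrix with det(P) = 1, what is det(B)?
-7

By the multiplicative property of determinants, det(B) = det(P*A) = det(P) * det(A) = det(A),
so the determinant is invariant under multiplication by any determinant-1 matrix; we just need det(A).

det(A) = (-2)(2) - (1)(3) = -4 - 3 = -7

Therefore det(B) = 1 * (-7) = -7.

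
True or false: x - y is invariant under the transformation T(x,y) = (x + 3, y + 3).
True

Substitute T(x,y) = (x + 3, y + 3) into the expression and compare with the original.

Original: x - y
After applying T: (x + 3) - (y + 3) = x - y

This is identical to the original x - y, so the expression is invariant.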